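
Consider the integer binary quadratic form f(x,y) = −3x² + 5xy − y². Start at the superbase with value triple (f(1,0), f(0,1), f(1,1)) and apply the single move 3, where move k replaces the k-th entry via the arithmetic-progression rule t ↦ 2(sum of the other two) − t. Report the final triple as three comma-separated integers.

start (-3,-1,1) = (f(1,0),f(0,1),f(1,1))
replace slot 3: 2·((-3)+(-1)) − 1 = -9 → (-3,-1,-9)

-3,-1,-9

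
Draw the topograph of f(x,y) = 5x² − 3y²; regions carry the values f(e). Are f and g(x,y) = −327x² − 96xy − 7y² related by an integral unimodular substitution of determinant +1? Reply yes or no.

D₁ = 60, D₂ = 60
river cycle of f (length 2): (-3, 6, 2), (2, 6, -3)
river cycle of g (length 2): (2, 6, -3), (-3, 6, 2)
cycles coincide ⇒ equivalent

yes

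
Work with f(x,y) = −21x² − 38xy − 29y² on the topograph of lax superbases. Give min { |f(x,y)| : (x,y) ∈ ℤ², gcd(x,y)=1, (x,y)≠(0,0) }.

translate: b→-4 (≡38 mod 42), so (21,38,29)→(21,-4,12)
flip: (21,-4,12)→(12,4,21)
reduced (well bottom): (12,4,21) with a≤c, −a<b≤a
well minimum |f| = |-12| = 12 (negative-definite)

12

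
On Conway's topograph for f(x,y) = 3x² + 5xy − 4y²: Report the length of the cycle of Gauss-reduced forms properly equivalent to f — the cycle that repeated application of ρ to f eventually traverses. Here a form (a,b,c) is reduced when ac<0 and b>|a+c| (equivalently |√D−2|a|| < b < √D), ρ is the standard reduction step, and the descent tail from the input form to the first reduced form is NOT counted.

D = 73, ⌊√D⌋ = 8
river: ρ → (-4,3,4)
river: ρ → (4,5,-3)
river: ρ → (-3,7,2)
river: ρ → (2,5,-6)
river: ρ → (-6,7,1)
river: ρ → (1,7,-6)
river: ρ → (-6,5,2)
river: ρ → (2,7,-3)
river: ρ → (-3,5,4)
river: ρ → (4,3,-4)
river: ρ → (-4,5,3)
river: ρ → (3,7,-2)
river: ρ → (-2,5,6)
river: ρ → (6,7,-1)
river: ρ → (-1,7,6)
river: ρ → (6,5,-2)
river: ρ → (-2,7,3)
river: ρ → (3,5,-4)
ρ-cycle length = 18 (tail of 0 descent steps not counted)

18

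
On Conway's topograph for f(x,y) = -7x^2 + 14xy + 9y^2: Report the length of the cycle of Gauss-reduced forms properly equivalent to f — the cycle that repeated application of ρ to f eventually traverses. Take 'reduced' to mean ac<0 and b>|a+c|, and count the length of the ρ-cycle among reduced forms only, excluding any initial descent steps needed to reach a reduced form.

D = 448, ⌊√D⌋ = 21
river: ρ → (9,4,-12)
river: ρ → (-12,20,1)
river: ρ → (1,20,-12)
river: ρ → (-12,4,9)
river: ρ → (9,14,-7)
river: ρ → (-7,14,9)
ρ-cycle length = 6 (tail of 0 descent steps not counted)

6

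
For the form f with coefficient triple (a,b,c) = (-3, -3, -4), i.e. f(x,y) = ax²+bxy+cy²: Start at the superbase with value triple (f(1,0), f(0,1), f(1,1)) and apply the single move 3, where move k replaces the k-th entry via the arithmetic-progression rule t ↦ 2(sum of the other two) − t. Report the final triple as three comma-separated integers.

start (-3,-4,-10) = (f(1,0),f(0,1),f(1,1))
replace slot 3: 2·((-3)+(-4)) − (-10) = -4 → (-3,-4,-4)

-3,-4,-4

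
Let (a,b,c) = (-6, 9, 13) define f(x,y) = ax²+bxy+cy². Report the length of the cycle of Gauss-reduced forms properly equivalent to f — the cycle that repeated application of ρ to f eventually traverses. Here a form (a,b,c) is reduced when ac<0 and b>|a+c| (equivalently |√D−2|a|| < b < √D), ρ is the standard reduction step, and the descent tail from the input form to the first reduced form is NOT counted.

D = 393, ⌊√D⌋ = 19
river: ρ → (13,17,-2)
river: ρ → (-2,19,4)
river: ρ → (4,13,-14)
river: ρ → (-14,15,3)
river: ρ → (3,15,-14)
river: ρ → (-14,13,4)
river: ρ → (4,19,-2)
river: ρ → (-2,17,13)
river: ρ → (13,9,-6)
river: ρ → (-6,15,7)
river: ρ → (7,13,-8)
river: ρ → (-8,19,1)
river: ρ → (1,19,-8)
river: ρ → (-8,13,7)
river: ρ → (7,15,-6)
river: ρ → (-6,9,13)
ρ-cycle length = 16 (tail of 0 descent steps not counted)

16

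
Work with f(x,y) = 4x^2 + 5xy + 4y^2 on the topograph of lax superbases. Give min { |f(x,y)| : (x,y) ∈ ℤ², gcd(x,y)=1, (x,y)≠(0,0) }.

translate: b→-3 (≡5 mod 8), so (4,5,4)→(4,-3,3)
flip: (4,-3,3)→(3,3,4)
reduced (well bottom): (3,3,4) with a≤c, −a<b≤a
well minimum = a = 3

3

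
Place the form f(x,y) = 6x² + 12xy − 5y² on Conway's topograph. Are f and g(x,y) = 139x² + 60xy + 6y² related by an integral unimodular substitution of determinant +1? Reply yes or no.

D₁ = 264, D₂ = 264
river cycle of f (length 6): (-5, 8, 10), (10, 12, -3), (-3, 12, 10), (10, 8, -5), (-5, 12, 6), (6, 12, -5)
river cycle of g (length 6): (6, 12, -5), (-5, 8, 10), (10, 12, -3), (-3, 12, 10), (10, 8, -5), (-5, 12, 6)
cycles coincide ⇒ equivalent

yes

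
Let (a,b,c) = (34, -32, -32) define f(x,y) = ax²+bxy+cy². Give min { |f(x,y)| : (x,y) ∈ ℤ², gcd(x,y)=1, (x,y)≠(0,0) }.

descent: ρ → (-32,32,34)  [lands on river]
river: ρ → (34,36,-30)
river: ρ → (-30,24,40)
river: ρ → (40,56,-14)
river: ρ → (-14,56,40)
river: ρ → (40,24,-30)
river: ρ → (-30,36,34)
river: ρ → (34,32,-32)
closes: descent 1, river 8
min |a| on river = 14

14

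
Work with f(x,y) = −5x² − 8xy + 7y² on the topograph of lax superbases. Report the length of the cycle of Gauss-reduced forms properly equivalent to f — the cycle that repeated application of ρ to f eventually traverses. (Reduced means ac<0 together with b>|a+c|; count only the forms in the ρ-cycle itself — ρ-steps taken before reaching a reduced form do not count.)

D = 204, ⌊√D⌋ = 14
descent: ρ → (7,8,-5)  [lands on river]
river: ρ → (-5,12,3)
river: ρ → (3,12,-5)
river: ρ → (-5,8,7)
river: ρ → (7,6,-6)
river: ρ → (-6,6,7)
ρ-cycle length = 6 (tail of 1 descent step not counted)

6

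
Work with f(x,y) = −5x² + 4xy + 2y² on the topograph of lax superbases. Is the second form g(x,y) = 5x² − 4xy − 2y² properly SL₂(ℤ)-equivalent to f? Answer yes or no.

D₁ = 56, D₂ = 56
river cycle of f (length 4): (2, 4, -5), (-5, 6, 1), (1, 6, -5), (-5, 4, 2)
river cycle of g (length 4): (-2, 4, 5), (5, 6, -1), (-1, 6, 5), (5, 4, -2)
cycles differ ⇒ inequivalent

no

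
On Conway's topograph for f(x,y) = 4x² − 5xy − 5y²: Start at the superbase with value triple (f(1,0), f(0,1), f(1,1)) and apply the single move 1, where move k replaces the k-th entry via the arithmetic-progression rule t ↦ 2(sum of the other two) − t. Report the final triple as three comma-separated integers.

start (4,-5,-6) = (f(1,0),f(0,1),f(1,1))
replace slot 1: 2·((-5)+(-6)) − 4 = -26 → (-26,-5,-6)

-26,-5,-6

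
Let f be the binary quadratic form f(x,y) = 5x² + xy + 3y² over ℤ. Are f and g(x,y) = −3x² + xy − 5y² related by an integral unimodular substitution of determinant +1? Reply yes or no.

D₁ = -59, D₂ = -59
f: flip: (5,1,3)→(3,-1,5)
f: reduced (well bottom): (3,-1,5) with a≤c, −a<b≤a
g is negative-definite; reduce −g:
−g: reduced (well bottom): (3,-1,5) with a≤c, −a<b≤a
flip sign back: reduced form of g is (-3,1,-5)
reduced forms (3, -1, 5) vs (-3, 1, -5) ⇒ inequivalent

no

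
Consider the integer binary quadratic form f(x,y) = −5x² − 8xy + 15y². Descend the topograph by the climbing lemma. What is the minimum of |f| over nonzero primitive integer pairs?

descent: ρ → (15,8,-5)
descent: ρ → (-5,12,11)  [lands on river]
river: ρ → (11,10,-6)
river: ρ → (-6,14,7)
river: ρ → (7,14,-6)
river: ρ → (-6,10,11)
river: ρ → (11,12,-5)
river: ρ → (-5,18,2)
river: ρ → (2,18,-5)
closes: descent 2, river 8
min |a| on river = 2

2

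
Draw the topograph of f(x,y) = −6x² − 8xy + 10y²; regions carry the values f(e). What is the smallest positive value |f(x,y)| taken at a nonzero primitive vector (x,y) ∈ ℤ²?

descent: ρ → (10,8,-6)  [lands on river]
river: ρ → (-6,16,2)
river: ρ → (2,16,-6)
river: ρ → (-6,8,10)
river: ρ → (10,12,-4)
river: ρ → (-4,12,10)
closes: descent 1, river 6
min |a| on river = 2

2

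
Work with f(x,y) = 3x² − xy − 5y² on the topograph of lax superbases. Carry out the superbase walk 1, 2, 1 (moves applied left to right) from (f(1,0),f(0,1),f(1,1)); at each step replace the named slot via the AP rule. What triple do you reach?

start (3,-5,-3) = (f(1,0),f(0,1),f(1,1))
replace slot 1: 2·((-5)+(-3)) − 3 = -19 → (-19,-5,-3)
replace slot 2: 2·((-19)+(-3)) − (-5) = -39 → (-19,-39,-3)
replace slot 1: 2·((-39)+(-3)) − (-19) = -65 → (-65,-39,-3)

-65,-39,-3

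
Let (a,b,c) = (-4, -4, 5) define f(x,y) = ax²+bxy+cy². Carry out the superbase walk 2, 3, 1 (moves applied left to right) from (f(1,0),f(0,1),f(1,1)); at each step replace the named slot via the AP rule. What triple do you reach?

start (-4,5,-3) = (f(1,0),f(0,1),f(1,1))
replace slot 2: 2·((-4)+(-3)) − 5 = -19 → (-4,-19,-3)
replace slot 3: 2·((-4)+(-19)) − (-3) = -43 → (-4,-19,-43)
replace slot 1: 2·((-19)+(-43)) − (-4) = -120 → (-120,-19,-43)

-120,-19,-43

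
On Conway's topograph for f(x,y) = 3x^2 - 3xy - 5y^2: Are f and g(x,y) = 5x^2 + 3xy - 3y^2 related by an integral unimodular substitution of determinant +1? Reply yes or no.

D₁ = 69, D₂ = 69
river cycle of f (length 4): (-5, 3, 3), (3, 3, -5), (-5, 7, 1), (1, 7, -5)
river cycle of g (length 4): (-3, 3, 5), (5, 7, -1), (-1, 7, 5), (5, 3, -3)
cycles differ ⇒ inequivalent

no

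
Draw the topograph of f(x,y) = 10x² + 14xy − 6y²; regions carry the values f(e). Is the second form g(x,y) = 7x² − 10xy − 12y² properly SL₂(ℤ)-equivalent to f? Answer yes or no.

D₁ = 436, D₂ = 436
river cycle of f (length 14): (-6, 10, 14), (14, 18, -2), (-2, 18, 14), (14, 10, -6), (-6, 14, 10), (10, 6, -10), (-10, 14, 6), (6, 10, -14), (-14, 18, 2), (2, 18, -14), … (4 more)
river cycle of g (length 30): (-12, 10, 7), (7, 18, -4), (-4, 14, 15), (15, 16, -3), (-3, 20, 3), (3, 16, -15), (-15, 14, 4), (4, 18, -7), (-7, 10, 12), (12, 14, -5), … (20 more)
cycles differ ⇒ inequivalent

no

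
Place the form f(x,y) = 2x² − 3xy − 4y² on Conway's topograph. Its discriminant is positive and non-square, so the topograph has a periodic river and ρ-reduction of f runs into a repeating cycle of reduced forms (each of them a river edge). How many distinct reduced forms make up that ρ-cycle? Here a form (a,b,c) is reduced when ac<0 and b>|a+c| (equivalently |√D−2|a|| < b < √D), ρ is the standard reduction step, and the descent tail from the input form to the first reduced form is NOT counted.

D = 41, ⌊√D⌋ = 6
descent: ρ → (-4,3,2)  [lands on river]
river: ρ → (2,5,-2)
river: ρ → (-2,3,4)
river: ρ → (4,5,-1)
river: ρ → (-1,5,4)
river: ρ → (4,3,-2)
river: ρ → (-2,5,2)
river: ρ → (2,3,-4)
river: ρ → (-4,5,1)
river: ρ → (1,5,-4)
ρ-cycle length = 10 (tail of 1 descent step not counted)

10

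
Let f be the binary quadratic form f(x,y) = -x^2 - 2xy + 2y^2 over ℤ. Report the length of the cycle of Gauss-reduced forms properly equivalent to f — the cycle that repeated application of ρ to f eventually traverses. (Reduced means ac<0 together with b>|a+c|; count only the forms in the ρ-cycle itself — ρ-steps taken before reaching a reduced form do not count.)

D = 12, ⌊√D⌋ = 3
descent: ρ → (2,2,-1)  [lands on river]
river: ρ → (-1,2,2)
ρ-cycle length = 2 (tail of 1 descent step not counted)

2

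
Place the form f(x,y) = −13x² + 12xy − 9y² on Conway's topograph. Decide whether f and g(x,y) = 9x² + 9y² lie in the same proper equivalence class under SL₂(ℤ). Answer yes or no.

D₁ = -324, D₂ = -324
f is negative-definite; reduce −f:
−f: flip: (13,-12,9)→(9,12,13)
−f: translate: b→-6 (≡12 mod 18), so (9,12,13)→(9,-6,10)
−f: reduced (well bottom): (9,-6,10) with a≤c, −a<b≤a
flip sign back: reduced form of f is (-9,6,-10)
g: reduced (well bottom): (9,0,9) with a≤c, −a<b≤a
reduced forms (-9, 6, -10) vs (9, 0, 9) ⇒ inequivalent

no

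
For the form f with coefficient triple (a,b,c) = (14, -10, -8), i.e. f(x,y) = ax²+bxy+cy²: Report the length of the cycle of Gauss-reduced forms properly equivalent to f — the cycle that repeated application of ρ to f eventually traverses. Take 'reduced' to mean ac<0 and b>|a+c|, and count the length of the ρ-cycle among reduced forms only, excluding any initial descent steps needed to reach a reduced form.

D = 548, ⌊√D⌋ = 23
descent: ρ → (-8,10,14)  [lands on river]
river: ρ → (14,18,-4)
river: ρ → (-4,22,4)
river: ρ → (4,18,-14)
river: ρ → (-14,10,8)
river: ρ → (8,22,-2)
river: ρ → (-2,22,8)
river: ρ → (8,10,-14)
river: ρ → (-14,18,4)
river: ρ → (4,22,-4)
river: ρ → (-4,18,14)
river: ρ → (14,10,-8)
river: ρ → (-8,22,2)
river: ρ → (2,22,-8)
ρ-cycle length = 14 (tail of 1 descent step not counted)

14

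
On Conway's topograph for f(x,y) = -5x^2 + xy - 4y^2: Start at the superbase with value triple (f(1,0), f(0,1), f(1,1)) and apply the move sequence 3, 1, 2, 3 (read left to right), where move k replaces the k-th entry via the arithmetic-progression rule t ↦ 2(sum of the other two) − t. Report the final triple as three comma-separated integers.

start (-5,-4,-8) = (f(1,0),f(0,1),f(1,1))
replace slot 3: 2·((-5)+(-4)) − (-8) = -10 → (-5,-4,-10)
replace slot 1: 2·((-4)+(-10)) − (-5) = -23 → (-23,-4,-10)
replace slot 2: 2·((-23)+(-10)) − (-4) = -62 → (-23,-62,-10)
replace slot 3: 2·((-23)+(-62)) − (-10) = -160 → (-23,-62,-160)

-23,-62,-160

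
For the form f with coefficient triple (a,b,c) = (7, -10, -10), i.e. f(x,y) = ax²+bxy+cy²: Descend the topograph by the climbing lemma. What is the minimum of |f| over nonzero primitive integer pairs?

descent: ρ → (-10,10,7)  [lands on river]
river: ρ → (7,18,-2)
river: ρ → (-2,18,7)
river: ρ → (7,10,-10)
closes: descent 1, river 4
min |a| on river = 2

2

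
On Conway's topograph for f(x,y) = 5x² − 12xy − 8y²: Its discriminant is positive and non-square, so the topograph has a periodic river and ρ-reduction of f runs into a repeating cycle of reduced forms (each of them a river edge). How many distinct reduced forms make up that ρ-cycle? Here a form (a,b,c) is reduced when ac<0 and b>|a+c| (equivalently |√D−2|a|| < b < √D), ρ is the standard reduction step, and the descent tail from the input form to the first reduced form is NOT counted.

D = 304, ⌊√D⌋ = 17
descent: ρ → (-8,12,5)  [lands on river]
river: ρ → (5,8,-12)
river: ρ → (-12,16,1)
river: ρ → (1,16,-12)
river: ρ → (-12,8,5)
river: ρ → (5,12,-8)
river: ρ → (-8,4,9)
river: ρ → (9,14,-3)
river: ρ → (-3,16,4)
river: ρ → (4,16,-3)
river: ρ → (-3,14,9)
river: ρ → (9,4,-8)
ρ-cycle length = 12 (tail of 1 descent step not counted)

12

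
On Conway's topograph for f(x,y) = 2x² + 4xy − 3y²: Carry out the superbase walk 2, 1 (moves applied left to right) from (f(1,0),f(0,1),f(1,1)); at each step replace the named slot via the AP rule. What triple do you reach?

start (2,-3,3) = (f(1,0),f(0,1),f(1,1))
replace slot 2: 2·(2+3) − (-3) = 13 → (2,13,3)
replace slot 1: 2·(13+3) − 2 = 30 → (30,13,3)

30,13,3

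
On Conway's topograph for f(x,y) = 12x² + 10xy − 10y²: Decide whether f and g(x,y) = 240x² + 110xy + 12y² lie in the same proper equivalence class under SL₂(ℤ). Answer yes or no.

D₁ = 580, D₂ = 580
river cycle of f (length 10): (-10, 10, 12), (12, 14, -8), (-8, 18, 8), (8, 14, -12), (-12, 10, 10), (10, 10, -12), (-12, 14, 8), (8, 18, -8), (-8, 14, 12), (12, 10, -10)
river cycle of g (length 10): (12, 10, -10), (-10, 10, 12), (12, 14, -8), (-8, 18, 8), (8, 14, -12), (-12, 10, 10), (10, 10, -12), (-12, 14, 8), (8, 18, -8), (-8, 14, 12)
cycles coincide ⇒ equivalent

yes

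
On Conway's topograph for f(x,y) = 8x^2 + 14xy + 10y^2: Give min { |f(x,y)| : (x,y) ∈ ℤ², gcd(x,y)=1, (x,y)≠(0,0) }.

translate: b→-2 (≡14 mod 16), so (8,14,10)→(8,-2,4)
flip: (8,-2,4)→(4,2,8)
reduced (well bottom): (4,2,8) with a≤c, −a<b≤a
well minimum = a = 4

4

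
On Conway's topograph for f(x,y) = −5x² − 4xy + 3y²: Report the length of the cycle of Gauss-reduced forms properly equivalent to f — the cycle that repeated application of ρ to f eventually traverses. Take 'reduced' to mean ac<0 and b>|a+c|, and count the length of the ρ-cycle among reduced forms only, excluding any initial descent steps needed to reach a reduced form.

D = 76, ⌊√D⌋ = 8
descent: ρ → (3,4,-5)  [lands on river]
river: ρ → (-5,6,2)
river: ρ → (2,6,-5)
river: ρ → (-5,4,3)
river: ρ → (3,8,-1)
river: ρ → (-1,8,3)
ρ-cycle length = 6 (tail of 1 descent step not counted)

6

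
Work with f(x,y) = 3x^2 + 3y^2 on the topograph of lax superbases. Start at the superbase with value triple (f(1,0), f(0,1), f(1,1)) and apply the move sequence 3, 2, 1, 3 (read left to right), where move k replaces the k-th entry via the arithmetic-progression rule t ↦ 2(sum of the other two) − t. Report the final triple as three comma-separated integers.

start (3,3,6) = (f(1,0),f(0,1),f(1,1))
replace slot 3: 2·(3+3) − 6 = 6 → (3,3,6)
replace slot 2: 2·(3+6) − 3 = 15 → (3,15,6)
replace slot 1: 2·(15+6) − 3 = 39 → (39,15,6)
replace slot 3: 2·(39+15) − 6 = 102 → (39,15,102)

39,15,102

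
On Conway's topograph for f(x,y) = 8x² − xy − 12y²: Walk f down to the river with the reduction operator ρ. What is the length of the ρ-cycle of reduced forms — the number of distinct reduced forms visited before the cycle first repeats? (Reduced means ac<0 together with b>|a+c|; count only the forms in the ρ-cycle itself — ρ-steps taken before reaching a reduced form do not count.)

D = 385, ⌊√D⌋ = 19
descent: ρ → (-12,1,8)
descent: ρ → (8,15,-5)  [lands on river]
river: ρ → (-5,15,8)
river: ρ → (8,17,-3)
river: ρ → (-3,19,2)
river: ρ → (2,17,-12)
river: ρ → (-12,7,7)
river: ρ → (7,7,-12)
river: ρ → (-12,17,2)
river: ρ → (2,19,-3)
river: ρ → (-3,17,8)
ρ-cycle length = 10 (tail of 2 descent steps not counted)

10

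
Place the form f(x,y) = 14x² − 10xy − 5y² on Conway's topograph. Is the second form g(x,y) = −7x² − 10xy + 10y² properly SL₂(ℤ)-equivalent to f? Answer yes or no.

D₁ = 380, D₂ = 380
river cycle of f (length 4): (-5, 10, 14), (14, 18, -1), (-1, 18, 14), (14, 10, -5)
river cycle of g (length 4): (10, 10, -7), (-7, 18, 2), (2, 18, -7), (-7, 10, 10)
cycles differ ⇒ inequivalent

no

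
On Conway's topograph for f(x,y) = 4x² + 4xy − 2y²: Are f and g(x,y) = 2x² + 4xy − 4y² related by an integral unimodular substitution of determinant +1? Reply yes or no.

D₁ = 48, D₂ = 48
river cycle of f (length 2): (-2, 4, 4), (4, 4, -2)
river cycle of g (length 2): (-4, 4, 2), (2, 4, -4)
cycles differ ⇒ inequivalent

no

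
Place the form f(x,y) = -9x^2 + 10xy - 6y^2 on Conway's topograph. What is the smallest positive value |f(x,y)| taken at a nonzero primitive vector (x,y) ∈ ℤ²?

translate: b→8 (≡-10 mod 18), so (9,-10,6)→(9,8,5)
flip: (9,8,5)→(5,-8,9)
translate: b→2 (≡-8 mod 10), so (5,-8,9)→(5,2,6)
reduced (well bottom): (5,2,6) with a≤c, −a<b≤a
well minimum |f| = |-5| = 5 (negative-definite)

5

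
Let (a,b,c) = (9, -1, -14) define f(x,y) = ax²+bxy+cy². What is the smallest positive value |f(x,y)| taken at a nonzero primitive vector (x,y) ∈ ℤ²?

descent: ρ → (-14,1,9)
descent: ρ → (9,17,-6)  [lands on river]
river: ρ → (-6,19,6)
river: ρ → (6,17,-9)
river: ρ → (-9,19,4)
river: ρ → (4,21,-4)
river: ρ → (-4,19,9)
closes: descent 2, river 6
min |a| on river = 4

4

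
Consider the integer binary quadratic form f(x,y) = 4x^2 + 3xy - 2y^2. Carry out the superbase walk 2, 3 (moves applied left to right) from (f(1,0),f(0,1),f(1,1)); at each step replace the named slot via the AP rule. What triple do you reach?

start (4,-2,5) = (f(1,0),f(0,1),f(1,1))
replace slot 2: 2·(4+5) − (-2) = 20 → (4,20,5)
replace slot 3: 2·(4+20) − 5 = 43 → (4,20,43)

4,20,43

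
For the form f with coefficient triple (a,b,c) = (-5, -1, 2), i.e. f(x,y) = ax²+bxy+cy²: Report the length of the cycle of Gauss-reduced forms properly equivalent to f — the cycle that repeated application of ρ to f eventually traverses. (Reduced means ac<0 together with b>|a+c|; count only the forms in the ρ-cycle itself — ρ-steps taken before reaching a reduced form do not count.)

D = 41, ⌊√D⌋ = 6
descent: ρ → (2,5,-2)  [lands on river]
river: ρ → (-2,3,4)
river: ρ → (4,5,-1)
river: ρ → (-1,5,4)
river: ρ → (4,3,-2)
river: ρ → (-2,5,2)
river: ρ → (2,3,-4)
river: ρ → (-4,5,1)
river: ρ → (1,5,-4)
river: ρ → (-4,3,2)
ρ-cycle length = 10 (tail of 1 descent step not counted)

10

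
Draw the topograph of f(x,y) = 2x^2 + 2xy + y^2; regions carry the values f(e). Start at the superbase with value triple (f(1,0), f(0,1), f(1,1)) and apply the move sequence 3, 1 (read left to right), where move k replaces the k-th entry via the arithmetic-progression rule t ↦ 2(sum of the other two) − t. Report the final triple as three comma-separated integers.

start (2,1,5) = (f(1,0),f(0,1),f(1,1))
replace slot 3: 2·(2+1) − 5 = 1 → (2,1,1)
replace slot 1: 2·(1+1) − 2 = 2 → (2,1,1)

2,1,1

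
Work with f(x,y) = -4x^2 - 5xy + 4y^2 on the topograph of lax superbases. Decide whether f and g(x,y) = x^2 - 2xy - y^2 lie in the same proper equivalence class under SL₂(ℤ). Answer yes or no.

D₁ = 89, D₂ = 8
discriminants differ ⇒ not SL₂(ℤ)-equivalent

no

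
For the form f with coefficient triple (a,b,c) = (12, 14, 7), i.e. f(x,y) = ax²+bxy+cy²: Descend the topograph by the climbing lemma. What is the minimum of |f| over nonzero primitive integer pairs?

translate: b→-10 (≡14 mod 24), so (12,14,7)→(12,-10,5)
flip: (12,-10,5)→(5,10,12)
translate: b→0 (≡10 mod 10), so (5,10,12)→(5,0,7)
reduced (well bottom): (5,0,7) with a≤c, −a<b≤a
well minimum = a = 5

5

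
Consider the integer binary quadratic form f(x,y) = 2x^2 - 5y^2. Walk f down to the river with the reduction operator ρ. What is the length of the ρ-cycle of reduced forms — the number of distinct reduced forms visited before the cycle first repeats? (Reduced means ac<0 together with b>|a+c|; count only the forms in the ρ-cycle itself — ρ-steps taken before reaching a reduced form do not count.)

D = 40, ⌊√D⌋ = 6
descent: ρ → (-5,0,2)
descent: ρ → (2,4,-3)  [lands on river]
river: ρ → (-3,2,3)
river: ρ → (3,4,-2)
river: ρ → (-2,4,3)
river: ρ → (3,2,-3)
river: ρ → (-3,4,2)
ρ-cycle length = 6 (tail of 2 descent steps not counted)

6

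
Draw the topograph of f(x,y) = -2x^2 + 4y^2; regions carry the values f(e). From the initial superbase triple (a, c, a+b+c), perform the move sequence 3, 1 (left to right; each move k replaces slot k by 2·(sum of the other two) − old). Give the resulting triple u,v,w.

start (-2,4,2) = (f(1,0),f(0,1),f(1,1))
replace slot 3: 2·((-2)+4) − 2 = 2 → (-2,4,2)
replace slot 1: 2·(4+2) − (-2) = 14 → (14,4,2)

14,4,2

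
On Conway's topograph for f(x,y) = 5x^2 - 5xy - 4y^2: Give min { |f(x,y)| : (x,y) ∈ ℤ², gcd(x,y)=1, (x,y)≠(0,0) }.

descent: ρ → (-4,5,5)  [lands on river]
river: ρ → (5,5,-4)
river: ρ → (-4,3,6)
river: ρ → (6,9,-1)
river: ρ → (-1,9,6)
river: ρ → (6,3,-4)
closes: descent 1, river 6
min |a| on river = 1

1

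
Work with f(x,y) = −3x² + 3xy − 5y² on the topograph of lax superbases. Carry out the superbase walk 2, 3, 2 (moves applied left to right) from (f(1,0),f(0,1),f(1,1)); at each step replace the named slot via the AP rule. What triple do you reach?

start (-3,-5,-5) = (f(1,0),f(0,1),f(1,1))
replace slot 2: 2·((-3)+(-5)) − (-5) = -11 → (-3,-11,-5)
replace slot 3: 2·((-3)+(-11)) − (-5) = -23 → (-3,-11,-23)
replace slot 2: 2·((-3)+(-23)) − (-11) = -41 → (-3,-41,-23)

-3,-41,-23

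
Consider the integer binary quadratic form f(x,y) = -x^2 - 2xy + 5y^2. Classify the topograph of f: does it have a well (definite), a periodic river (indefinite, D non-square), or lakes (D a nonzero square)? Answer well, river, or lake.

D = b²−4ac = (-2)² − 4·(-1)·5 = 24
D > 0 non-square ⇒ indefinite ⇒ periodic river

river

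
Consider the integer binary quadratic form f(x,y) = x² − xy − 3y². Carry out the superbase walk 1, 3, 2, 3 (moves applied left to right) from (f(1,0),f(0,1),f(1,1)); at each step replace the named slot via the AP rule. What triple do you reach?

start (1,-3,-3) = (f(1,0),f(0,1),f(1,1))
replace slot 1: 2·((-3)+(-3)) − 1 = -13 → (-13,-3,-3)
replace slot 3: 2·((-13)+(-3)) − (-3) = -29 → (-13,-3,-29)
replace slot 2: 2·((-13)+(-29)) − (-3) = -81 → (-13,-81,-29)
replace slot 3: 2·((-13)+(-81)) − (-29) = -159 → (-13,-81,-159)

-13,-81,-159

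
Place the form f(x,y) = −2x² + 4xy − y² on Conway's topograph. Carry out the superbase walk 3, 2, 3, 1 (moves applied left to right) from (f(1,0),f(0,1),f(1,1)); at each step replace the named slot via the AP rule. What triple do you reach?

start (-2,-1,1) = (f(1,0),f(0,1),f(1,1))
replace slot 3: 2·((-2)+(-1)) − 1 = -7 → (-2,-1,-7)
replace slot 2: 2·((-2)+(-7)) − (-1) = -17 → (-2,-17,-7)
replace slot 3: 2·((-2)+(-17)) − (-7) = -31 → (-2,-17,-31)
replace slot 1: 2·((-17)+(-31)) − (-2) = -94 → (-94,-17,-31)

-94,-17,-31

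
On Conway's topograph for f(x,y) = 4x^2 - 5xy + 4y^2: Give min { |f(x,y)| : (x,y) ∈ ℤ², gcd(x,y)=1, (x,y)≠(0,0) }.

translate: b→3 (≡-5 mod 8), so (4,-5,4)→(4,3,3)
flip: (4,3,3)→(3,-3,4)
translate: b→3 (≡-3 mod 6), so (3,-3,4)→(3,3,4)
reduced (well bottom): (3,3,4) with a≤c, −a<b≤a
well minimum = a = 3

3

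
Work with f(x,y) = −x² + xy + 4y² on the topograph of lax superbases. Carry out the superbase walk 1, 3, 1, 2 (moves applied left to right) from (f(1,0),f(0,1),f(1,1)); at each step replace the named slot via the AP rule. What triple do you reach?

start (-1,4,4) = (f(1,0),f(0,1),f(1,1))
replace slot 1: 2·(4+4) − (-1) = 17 → (17,4,4)
replace slot 3: 2·(17+4) − 4 = 38 → (17,4,38)
replace slot 1: 2·(4+38) − 17 = 67 → (67,4,38)
replace slot 2: 2·(67+38) − 4 = 206 → (67,206,38)

67,206,38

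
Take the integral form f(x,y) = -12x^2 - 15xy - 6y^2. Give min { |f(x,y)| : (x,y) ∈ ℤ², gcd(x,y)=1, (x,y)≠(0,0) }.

translate: b→-9 (≡15 mod 24), so (12,15,6)→(12,-9,3)
flip: (12,-9,3)→(3,9,12)
translate: b→3 (≡9 mod 6), so (3,9,12)→(3,3,6)
reduced (well bottom): (3,3,6) with a≤c, −a<b≤a
well minimum |f| = |-3| = 3 (negative-definite)

3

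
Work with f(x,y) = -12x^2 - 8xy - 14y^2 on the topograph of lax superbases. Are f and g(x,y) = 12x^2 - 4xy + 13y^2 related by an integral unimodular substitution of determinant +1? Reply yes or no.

D₁ = -608, D₂ = -608
f is negative-definite; reduce −f:
−f: reduced (well bottom): (12,8,14) with a≤c, −a<b≤a
flip sign back: reduced form of f is (-12,-8,-14)
g: reduced (well bottom): (12,-4,13) with a≤c, −a<b≤a
reduced forms (-12, -8, -14) vs (12, -4, 13) ⇒ inequivalent

no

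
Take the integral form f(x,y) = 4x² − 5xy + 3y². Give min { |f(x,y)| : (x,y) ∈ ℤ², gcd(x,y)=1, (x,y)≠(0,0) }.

translate: b→3 (≡-5 mod 8), so (4,-5,3)→(4,3,2)
flip: (4,3,2)→(2,-3,4)
translate: b→1 (≡-3 mod 4), so (2,-3,4)→(2,1,3)
reduced (well bottom): (2,1,3) with a≤c, −a<b≤a
well minimum = a = 2

2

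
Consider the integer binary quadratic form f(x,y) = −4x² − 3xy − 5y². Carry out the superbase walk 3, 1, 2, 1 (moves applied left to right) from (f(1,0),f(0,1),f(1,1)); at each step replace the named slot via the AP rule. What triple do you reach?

start (-4,-5,-12) = (f(1,0),f(0,1),f(1,1))
replace slot 3: 2·((-4)+(-5)) − (-12) = -6 → (-4,-5,-6)
replace slot 1: 2·((-5)+(-6)) − (-4) = -18 → (-18,-5,-6)
replace slot 2: 2·((-18)+(-6)) − (-5) = -43 → (-18,-43,-6)
replace slot 1: 2·((-43)+(-6)) − (-18) = -80 → (-80,-43,-6)

-80,-43,-6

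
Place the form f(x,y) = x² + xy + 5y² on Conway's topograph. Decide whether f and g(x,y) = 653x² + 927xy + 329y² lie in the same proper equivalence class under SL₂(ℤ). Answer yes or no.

D₁ = -19, D₂ = -19
f: reduced (well bottom): (1,1,5) with a≤c, −a<b≤a
g: translate: b→-379 (≡927 mod 1306), so (653,927,329)→(653,-379,55)
g: flip: (653,-379,55)→(55,379,653)
g: translate: b→49 (≡379 mod 110), so (55,379,653)→(55,49,11)
g: flip: (55,49,11)→(11,-49,55)
g: translate: b→-5 (≡-49 mod 22), so (11,-49,55)→(11,-5,1)
g: flip: (11,-5,1)→(1,5,11)
g: translate: b→1 (≡5 mod 2), so (1,5,11)→(1,1,5)
g: reduced (well bottom): (1,1,5) with a≤c, −a<b≤a
reduced forms (1, 1, 5) vs (1, 1, 5) ⇒ equivalent

yes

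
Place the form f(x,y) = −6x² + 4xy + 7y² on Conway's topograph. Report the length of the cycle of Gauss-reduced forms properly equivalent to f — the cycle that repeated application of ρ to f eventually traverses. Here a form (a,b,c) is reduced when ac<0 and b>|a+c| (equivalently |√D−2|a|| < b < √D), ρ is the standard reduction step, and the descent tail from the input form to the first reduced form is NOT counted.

D = 184, ⌊√D⌋ = 13
river: ρ → (7,10,-3)
river: ρ → (-3,8,10)
river: ρ → (10,12,-1)
river: ρ → (-1,12,10)
river: ρ → (10,8,-3)
river: ρ → (-3,10,7)
river: ρ → (7,4,-6)
river: ρ → (-6,8,5)
river: ρ → (5,12,-2)
river: ρ → (-2,12,5)
river: ρ → (5,8,-6)
river: ρ → (-6,4,7)
ρ-cycle length = 12 (tail of 0 descent steps not counted)

12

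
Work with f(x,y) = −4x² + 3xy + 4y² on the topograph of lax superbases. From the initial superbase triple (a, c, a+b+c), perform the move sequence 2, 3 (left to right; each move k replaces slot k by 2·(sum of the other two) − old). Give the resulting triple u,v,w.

start (-4,4,3) = (f(1,0),f(0,1),f(1,1))
replace slot 2: 2·((-4)+3) − 4 = -6 → (-4,-6,3)
replace slot 3: 2·((-4)+(-6)) − 3 = -23 → (-4,-6,-23)

-4,-6,-23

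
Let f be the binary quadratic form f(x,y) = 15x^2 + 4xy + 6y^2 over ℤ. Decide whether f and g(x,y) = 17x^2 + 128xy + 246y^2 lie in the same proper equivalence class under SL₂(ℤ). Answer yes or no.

D₁ = -344, D₂ = -344
f: flip: (15,4,6)→(6,-4,15)
f: reduced (well bottom): (6,-4,15) with a≤c, −a<b≤a
g: translate: b→-8 (≡128 mod 34), so (17,128,246)→(17,-8,6)
g: flip: (17,-8,6)→(6,8,17)
g: translate: b→-4 (≡8 mod 12), so (6,8,17)→(6,-4,15)
g: reduced (well bottom): (6,-4,15) with a≤c, −a<b≤a
reduced forms (6, -4, 15) vs (6, -4, 15) ⇒ equivalent

yes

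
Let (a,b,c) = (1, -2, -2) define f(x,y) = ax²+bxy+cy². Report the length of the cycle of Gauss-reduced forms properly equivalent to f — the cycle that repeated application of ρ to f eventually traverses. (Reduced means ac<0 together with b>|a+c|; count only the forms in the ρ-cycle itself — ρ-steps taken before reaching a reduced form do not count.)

D = 12, ⌊√D⌋ = 3
descent: ρ → (-2,2,1)  [lands on river]
river: ρ → (1,2,-2)
ρ-cycle length = 2 (tail of 1 descent step not counted)

2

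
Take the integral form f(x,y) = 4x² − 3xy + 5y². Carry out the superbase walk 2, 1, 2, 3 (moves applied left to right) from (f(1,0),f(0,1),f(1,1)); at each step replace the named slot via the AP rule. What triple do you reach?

start (4,5,6) = (f(1,0),f(0,1),f(1,1))
replace slot 2: 2·(4+6) − 5 = 15 → (4,15,6)
replace slot 1: 2·(15+6) − 4 = 38 → (38,15,6)
replace slot 2: 2·(38+6) − 15 = 73 → (38,73,6)
replace slot 3: 2·(38+73) − 6 = 216 → (38,73,216)

38,73,216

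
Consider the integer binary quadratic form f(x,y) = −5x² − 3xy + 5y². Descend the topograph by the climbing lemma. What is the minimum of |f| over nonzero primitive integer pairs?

descent: ρ → (5,3,-5)  [lands on river]
river: ρ → (-5,7,3)
river: ρ → (3,5,-7)
river: ρ → (-7,9,1)
river: ρ → (1,9,-7)
river: ρ → (-7,5,3)
river: ρ → (3,7,-5)
river: ρ → (-5,3,5)
river: ρ → (5,7,-3)
river: ρ → (-3,5,7)
river: ρ → (7,9,-1)
river: ρ → (-1,9,7)
river: ρ → (7,5,-3)
river: ρ → (-3,7,5)
closes: descent 1, river 14
min |a| on river = 1

1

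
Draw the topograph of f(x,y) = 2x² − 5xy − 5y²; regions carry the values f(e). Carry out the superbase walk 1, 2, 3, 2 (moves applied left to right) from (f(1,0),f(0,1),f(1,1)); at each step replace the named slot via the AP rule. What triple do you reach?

start (2,-5,-8) = (f(1,0),f(0,1),f(1,1))
replace slot 1: 2·((-5)+(-8)) − 2 = -28 → (-28,-5,-8)
replace slot 2: 2·((-28)+(-8)) − (-5) = -67 → (-28,-67,-8)
replace slot 3: 2·((-28)+(-67)) − (-8) = -182 → (-28,-67,-182)
replace slot 2: 2·((-28)+(-182)) − (-67) = -353 → (-28,-353,-182)

-28,-353,-182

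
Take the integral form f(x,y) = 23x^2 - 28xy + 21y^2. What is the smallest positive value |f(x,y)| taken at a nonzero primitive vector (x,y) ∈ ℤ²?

translate: b→18 (≡-28 mod 46), so (23,-28,21)→(23,18,16)
flip: (23,18,16)→(16,-18,23)
translate: b→14 (≡-18 mod 32), so (16,-18,23)→(16,14,21)
reduced (well bottom): (16,14,21) with a≤c, −a<b≤a
well minimum = a = 16

16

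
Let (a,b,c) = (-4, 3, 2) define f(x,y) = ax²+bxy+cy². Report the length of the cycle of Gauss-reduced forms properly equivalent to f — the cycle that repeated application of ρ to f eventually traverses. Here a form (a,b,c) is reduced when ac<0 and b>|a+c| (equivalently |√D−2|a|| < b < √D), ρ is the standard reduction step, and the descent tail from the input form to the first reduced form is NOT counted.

D = 41, ⌊√D⌋ = 6
river: ρ → (2,5,-2)
river: ρ → (-2,3,4)
river: ρ → (4,5,-1)
river: ρ → (-1,5,4)
river: ρ → (4,3,-2)
river: ρ → (-2,5,2)
river: ρ → (2,3,-4)
river: ρ → (-4,5,1)
river: ρ → (1,5,-4)
river: ρ → (-4,3,2)
ρ-cycle length = 10 (tail of 0 descent steps not counted)

10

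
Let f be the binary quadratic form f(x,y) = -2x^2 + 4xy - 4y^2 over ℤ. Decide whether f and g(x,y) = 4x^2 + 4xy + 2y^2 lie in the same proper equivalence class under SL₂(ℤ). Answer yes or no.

D₁ = -16, D₂ = -16
f is negative-definite; reduce −f:
−f: translate: b→0 (≡-4 mod 4), so (2,-4,4)→(2,0,2)
−f: reduced (well bottom): (2,0,2) with a≤c, −a<b≤a
flip sign back: reduced form of f is (-2,0,-2)
g: flip: (4,4,2)→(2,-4,4)
g: translate: b→0 (≡-4 mod 4), so (2,-4,4)→(2,0,2)
g: reduced (well bottom): (2,0,2) with a≤c, −a<b≤a
reduced forms (-2, 0, -2) vs (2, 0, 2) ⇒ inequivalent

no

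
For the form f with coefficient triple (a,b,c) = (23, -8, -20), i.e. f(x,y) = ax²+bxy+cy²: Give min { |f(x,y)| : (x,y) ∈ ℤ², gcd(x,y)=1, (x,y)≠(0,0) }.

descent: ρ → (-20,8,23)  [lands on river]
river: ρ → (23,38,-5)
river: ρ → (-5,42,7)
river: ρ → (7,42,-5)
river: ρ → (-5,38,23)
river: ρ → (23,8,-20)
river: ρ → (-20,32,11)
river: ρ → (11,34,-17)
river: ρ → (-17,34,11)
river: ρ → (11,32,-20)
closes: descent 1, river 10
min |a| on river = 5

5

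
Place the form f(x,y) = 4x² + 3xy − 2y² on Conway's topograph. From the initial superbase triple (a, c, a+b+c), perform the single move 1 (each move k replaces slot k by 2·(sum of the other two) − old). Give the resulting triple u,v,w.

start (4,-2,5) = (f(1,0),f(0,1),f(1,1))
replace slot 1: 2·((-2)+5) − 4 = 2 → (2,-2,5)

2,-2,5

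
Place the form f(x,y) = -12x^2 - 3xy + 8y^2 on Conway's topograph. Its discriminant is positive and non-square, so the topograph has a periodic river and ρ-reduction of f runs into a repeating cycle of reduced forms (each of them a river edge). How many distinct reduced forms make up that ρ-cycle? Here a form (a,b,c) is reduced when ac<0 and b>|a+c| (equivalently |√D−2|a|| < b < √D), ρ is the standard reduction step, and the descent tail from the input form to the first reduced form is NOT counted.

D = 393, ⌊√D⌋ = 19
descent: ρ → (8,19,-1)  [lands on river]
river: ρ → (-1,19,8)
river: ρ → (8,13,-7)
river: ρ → (-7,15,6)
river: ρ → (6,9,-13)
river: ρ → (-13,17,2)
river: ρ → (2,19,-4)
river: ρ → (-4,13,14)
river: ρ → (14,15,-3)
river: ρ → (-3,15,14)
river: ρ → (14,13,-4)
river: ρ → (-4,19,2)
river: ρ → (2,17,-13)
river: ρ → (-13,9,6)
river: ρ → (6,15,-7)
river: ρ → (-7,13,8)
ρ-cycle length = 16 (tail of 1 descent step not counted)

16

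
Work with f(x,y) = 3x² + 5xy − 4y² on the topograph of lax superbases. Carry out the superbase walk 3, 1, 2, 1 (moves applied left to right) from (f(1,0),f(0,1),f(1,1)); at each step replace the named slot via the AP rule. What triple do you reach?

start (3,-4,4) = (f(1,0),f(0,1),f(1,1))
replace slot 3: 2·(3+(-4)) − 4 = -6 → (3,-4,-6)
replace slot 1: 2·((-4)+(-6)) − 3 = -23 → (-23,-4,-6)
replace slot 2: 2·((-23)+(-6)) − (-4) = -54 → (-23,-54,-6)
replace slot 1: 2·((-54)+(-6)) − (-23) = -97 → (-97,-54,-6)

-97,-54,-6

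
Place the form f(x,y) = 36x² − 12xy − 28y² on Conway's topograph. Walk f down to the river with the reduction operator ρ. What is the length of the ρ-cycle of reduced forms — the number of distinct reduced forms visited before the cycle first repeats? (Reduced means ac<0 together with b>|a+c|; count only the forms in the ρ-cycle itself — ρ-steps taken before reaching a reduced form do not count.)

D = 4176, ⌊√D⌋ = 64
descent: ρ → (-28,12,36)  [lands on river]
river: ρ → (36,60,-4)
river: ρ → (-4,60,36)
river: ρ → (36,12,-28)
river: ρ → (-28,44,20)
river: ρ → (20,36,-36)
river: ρ → (-36,36,20)
river: ρ → (20,44,-28)
ρ-cycle length = 8 (tail of 1 descent step not counted)

8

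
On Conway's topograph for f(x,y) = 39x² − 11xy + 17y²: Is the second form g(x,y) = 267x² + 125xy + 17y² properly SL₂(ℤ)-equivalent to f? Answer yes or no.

D₁ = -2531, D₂ = -2531
f: flip: (39,-11,17)→(17,11,39)
f: reduced (well bottom): (17,11,39) with a≤c, −a<b≤a
g: flip: (267,125,17)→(17,-125,267)
g: translate: b→11 (≡-125 mod 34), so (17,-125,267)→(17,11,39)
g: reduced (well bottom): (17,11,39) with a≤c, −a<b≤a
reduced forms (17, 11, 39) vs (17, 11, 39) ⇒ equivalent

yes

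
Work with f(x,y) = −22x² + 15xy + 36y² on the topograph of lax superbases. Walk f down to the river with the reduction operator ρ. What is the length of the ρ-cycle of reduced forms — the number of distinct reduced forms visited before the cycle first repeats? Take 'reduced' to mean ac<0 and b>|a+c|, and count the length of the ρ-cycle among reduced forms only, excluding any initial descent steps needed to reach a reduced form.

D = 3393, ⌊√D⌋ = 58
river: ρ → (36,57,-1)
river: ρ → (-1,57,36)
river: ρ → (36,15,-22)
river: ρ → (-22,29,29)
river: ρ → (29,29,-22)
river: ρ → (-22,15,36)
ρ-cycle length = 6 (tail of 0 descent steps not counted)

6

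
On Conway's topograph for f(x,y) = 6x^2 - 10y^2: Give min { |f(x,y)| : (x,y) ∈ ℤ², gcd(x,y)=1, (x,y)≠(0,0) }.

descent: ρ → (-10,0,6)
descent: ρ → (6,12,-4)  [lands on river]
river: ρ → (-4,12,6)
closes: descent 2, river 2
min |a| on river = 4

4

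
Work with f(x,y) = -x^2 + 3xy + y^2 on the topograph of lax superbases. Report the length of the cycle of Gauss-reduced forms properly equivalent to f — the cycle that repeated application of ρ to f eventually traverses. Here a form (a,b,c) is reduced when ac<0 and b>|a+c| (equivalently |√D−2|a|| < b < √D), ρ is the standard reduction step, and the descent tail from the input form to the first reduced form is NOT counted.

D = 13, ⌊√D⌋ = 3
river: ρ → (1,3,-1)
river: ρ → (-1,3,1)
ρ-cycle length = 2 (tail of 0 descent steps not counted)

2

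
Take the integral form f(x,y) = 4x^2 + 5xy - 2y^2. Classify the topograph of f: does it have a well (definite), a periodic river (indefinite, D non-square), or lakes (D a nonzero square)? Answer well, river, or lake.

D = b²−4ac = 5² − 4·4·(-2) = 57
D > 0 non-square ⇒ indefinite ⇒ periodic river

river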